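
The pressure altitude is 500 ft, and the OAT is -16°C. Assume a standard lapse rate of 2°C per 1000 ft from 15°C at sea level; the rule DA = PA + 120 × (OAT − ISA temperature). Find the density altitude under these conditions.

-3100 ft

ISA temperature at 500 ft = 15 − 2 × (500/1000) = 14°C.
ISA deviation = -16 − 14 = -30°C.
Density altitude = 500 + 120 × (-30) = 500 + (-3600) = -3100 ft.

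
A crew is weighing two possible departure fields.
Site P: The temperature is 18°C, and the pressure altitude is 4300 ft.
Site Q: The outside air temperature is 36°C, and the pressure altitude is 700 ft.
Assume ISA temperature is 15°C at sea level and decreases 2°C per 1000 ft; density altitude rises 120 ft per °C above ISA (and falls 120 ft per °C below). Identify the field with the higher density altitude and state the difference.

Site P by 2304 ft

Site P: ISA temp = 6.4°C, deviation +11.6°C, DA = 4300 + 120 × 11.6 = 5692 ft.
Site Q: ISA temp = 13.6°C, deviation +22.4°C, DA = 700 + 120 × 22.4 = 3388 ft.
Site P is higher by 5692 − 3388 = 2304 ft.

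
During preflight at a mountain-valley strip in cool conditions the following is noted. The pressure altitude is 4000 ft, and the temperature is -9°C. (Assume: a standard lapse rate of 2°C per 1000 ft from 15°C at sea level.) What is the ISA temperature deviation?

ISA-16°C

ISA temperature at 4000 ft = 15 − 2 × (4000/1000) = 7°C.
Deviation = OAT − ISA = -9 − 7 = -16°C.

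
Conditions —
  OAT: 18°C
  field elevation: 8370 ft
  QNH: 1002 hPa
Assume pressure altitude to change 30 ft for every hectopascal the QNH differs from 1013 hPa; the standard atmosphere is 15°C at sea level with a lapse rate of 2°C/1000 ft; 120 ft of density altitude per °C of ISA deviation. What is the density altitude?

Pressure altitude = 8370 + (1013 − 1002) × 30 = 8370 + (+330) = 8700 ft.
ISA temperature at 8700 ft = 15 − 2 × (8700/1000) = -2.4°C.
ISA deviation = 18 − (-2.4) = +20.4°C.
Density altitude = 8700 + 120 × (20.4) = 11148 ft.

11148 ft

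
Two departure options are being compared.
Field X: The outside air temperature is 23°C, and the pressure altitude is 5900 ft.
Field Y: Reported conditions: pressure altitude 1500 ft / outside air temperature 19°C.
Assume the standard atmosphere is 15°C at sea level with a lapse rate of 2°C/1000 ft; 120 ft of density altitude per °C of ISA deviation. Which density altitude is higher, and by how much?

Field X by 5936 ft

Field X: ISA temp = 3.2°C, deviation +19.8°C, DA = 5900 + 120 × 19.8 = 8276 ft.
Field Y: ISA temp = 12°C, deviation +7°C, DA = 1500 + 120 × 7 = 2340 ft.
Field X is higher by 8276 − 2340 = 5936 ft.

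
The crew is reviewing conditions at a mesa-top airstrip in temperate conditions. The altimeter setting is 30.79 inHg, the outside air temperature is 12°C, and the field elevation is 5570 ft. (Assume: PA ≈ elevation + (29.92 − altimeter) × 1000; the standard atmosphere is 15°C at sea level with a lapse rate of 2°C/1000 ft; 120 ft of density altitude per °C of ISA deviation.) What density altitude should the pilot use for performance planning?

Pressure altitude = 5570 + (29.92 − 30.79) × 1000 = 5570 + (-870) = 4700 ft.
ISA temperature at 4700 ft = 15 − 2 × (4700/1000) = 5.6°C.
ISA deviation = 12 − 5.6 = +6.4°C.
Density altitude = 4700 + 120 × (6.4) = 5468 ft.

5468 ft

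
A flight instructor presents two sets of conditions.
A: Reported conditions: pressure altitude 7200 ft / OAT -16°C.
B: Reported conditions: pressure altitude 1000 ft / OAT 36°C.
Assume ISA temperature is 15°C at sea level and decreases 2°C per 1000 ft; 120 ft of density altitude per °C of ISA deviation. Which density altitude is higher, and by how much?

A: ISA temp = 0.6°C, deviation -16.6°C, DA = 7200 + 120 × (-16.6) = 5208 ft.
B: ISA temp = 13°C, deviation +23°C, DA = 1000 + 120 × 23 = 3760 ft.
A is higher by 5208 − 3760 = 1448 ft.

A by 1448 ft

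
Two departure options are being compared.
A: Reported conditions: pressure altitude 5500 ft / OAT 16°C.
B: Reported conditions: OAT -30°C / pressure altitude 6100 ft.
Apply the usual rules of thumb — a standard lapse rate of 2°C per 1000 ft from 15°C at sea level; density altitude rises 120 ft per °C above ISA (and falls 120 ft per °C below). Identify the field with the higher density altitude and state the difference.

A: ISA temp = 4°C, deviation +12°C, DA = 5500 + 120 × 12 = 6940 ft.
B: ISA temp = 2.8°C, deviation -32.8°C, DA = 6100 + 120 × (-32.8) = 2164 ft.
A is higher by 6940 − 2164 = 4776 ft.

A by 4776 ft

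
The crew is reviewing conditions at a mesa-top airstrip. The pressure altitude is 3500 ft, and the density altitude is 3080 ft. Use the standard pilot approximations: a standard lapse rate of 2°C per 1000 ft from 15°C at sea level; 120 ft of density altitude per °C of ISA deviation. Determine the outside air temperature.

4.5°C

Density altitude − pressure altitude = 3080 − 3500 = -420 ft.
At 120 ft/°C that is an ISA deviation of -420/120 = -3.5°C.
ISA temperature at 3500 ft = 15 − 2 × (3500/1000) = 8°C.
OAT = ISA + deviation = 8 + (-3.5) = 4.5°C.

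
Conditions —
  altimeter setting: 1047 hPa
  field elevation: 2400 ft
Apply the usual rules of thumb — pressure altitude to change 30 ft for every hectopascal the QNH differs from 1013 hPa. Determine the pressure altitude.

Pressure correction = (1013 − 1047) × 30 = -1020 ft.
Pressure altitude = 2400 + (-1020) = 1380 ft.

1380 ft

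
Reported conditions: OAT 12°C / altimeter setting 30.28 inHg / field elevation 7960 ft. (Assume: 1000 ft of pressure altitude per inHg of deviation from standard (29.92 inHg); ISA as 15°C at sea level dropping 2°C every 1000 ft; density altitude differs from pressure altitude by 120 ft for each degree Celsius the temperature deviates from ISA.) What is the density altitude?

Pressure altitude = 7960 + (29.92 − 30.28) × 1000 = 7960 + (-360) = 7600 ft.
ISA temperature at 7600 ft = 15 − 2 × (7600/1000) = -0.2°C.
ISA deviation = 12 − (-0.2) = +12.2°C.
Density altitude = 7600 + 120 × (12.2) = 9064 ft.

9064 ft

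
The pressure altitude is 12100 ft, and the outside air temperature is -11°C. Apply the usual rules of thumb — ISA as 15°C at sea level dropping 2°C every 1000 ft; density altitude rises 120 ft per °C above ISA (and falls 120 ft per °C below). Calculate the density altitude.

ISA temperature at 12100 ft = 15 − 2 × (12100/1000) = -9.2°C.
ISA deviation = -11 − (-9.2) = -1.8°C.
Density altitude = 12100 + 120 × (-1.8) = 12100 + (-216) = 11884 ft.

11884 ft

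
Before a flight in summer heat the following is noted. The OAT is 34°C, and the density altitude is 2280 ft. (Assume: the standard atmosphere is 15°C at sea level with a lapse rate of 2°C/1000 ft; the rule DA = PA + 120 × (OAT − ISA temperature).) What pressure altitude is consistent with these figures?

0 ft

DA = PA + 120 × (OAT − (15 − 2·PA/1000)) = PA + 120·OAT − 1800 + 0.24·PA = 1.24·PA + 120·OAT − 1800.
So 1.24·PA = 2280 − 120 × 34 + 1800 = 0.
PA = 0 / 1.24 = 0 ft.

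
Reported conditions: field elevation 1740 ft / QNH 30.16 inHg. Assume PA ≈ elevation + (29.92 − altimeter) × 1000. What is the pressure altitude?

1500 ft

Pressure correction = (29.92 − 30.16) × 1000 = -240 ft.
Pressure altitude = 1740 + (-240) = 1500 ft.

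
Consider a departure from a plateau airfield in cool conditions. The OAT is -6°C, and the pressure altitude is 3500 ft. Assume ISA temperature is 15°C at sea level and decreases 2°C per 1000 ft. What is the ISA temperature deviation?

ISA-14°C

ISA temperature at 3500 ft = 15 − 2 × (3500/1000) = 8°C.
Deviation = OAT − ISA = -6 − 8 = -14°C.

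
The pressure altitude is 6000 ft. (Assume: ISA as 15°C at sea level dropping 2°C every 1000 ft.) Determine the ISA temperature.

3°C

ISA temperature = 15 − 2 × (6000/1000) = 15 − 12 = 3°C.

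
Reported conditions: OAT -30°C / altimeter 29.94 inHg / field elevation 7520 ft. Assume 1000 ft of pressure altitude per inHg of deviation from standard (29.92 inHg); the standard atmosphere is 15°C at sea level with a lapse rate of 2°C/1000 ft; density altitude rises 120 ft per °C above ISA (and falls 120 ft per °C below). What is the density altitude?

Pressure altitude = 7520 + (29.92 − 29.94) × 1000 = 7520 + (-20) = 7500 ft.
ISA temperature at 7500 ft = 15 − 2 × (7500/1000) = 0°C.
ISA deviation = -30 − 0 = -30°C.
Density altitude = 7500 + 120 × (-30) = 3900 ft.

3900 ft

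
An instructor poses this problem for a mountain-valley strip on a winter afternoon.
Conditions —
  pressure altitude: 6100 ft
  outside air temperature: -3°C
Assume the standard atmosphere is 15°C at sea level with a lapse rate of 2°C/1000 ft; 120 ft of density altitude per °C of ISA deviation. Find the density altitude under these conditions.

5404 ft

ISA temperature at 6100 ft = 15 − 2 × (6100/1000) = 2.8°C.
ISA deviation = -3 − 2.8 = -5.8°C.
Density altitude = 6100 + 120 × (-5.8) = 6100 + (-696) = 5404 ft.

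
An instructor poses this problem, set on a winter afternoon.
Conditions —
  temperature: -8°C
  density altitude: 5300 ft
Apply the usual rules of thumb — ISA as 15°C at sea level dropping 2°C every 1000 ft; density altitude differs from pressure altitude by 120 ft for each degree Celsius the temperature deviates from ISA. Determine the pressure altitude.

DA = PA + 120 × (OAT − (15 − 2·PA/1000)) = PA + 120·OAT − 1800 + 0.24·PA = 1.24·PA + 120·OAT − 1800.
So 1.24·PA = 5300 − 120 × (-8) + 1800 = 8060.
PA = 8060 / 1.24 = 6500 ft.

6500 ft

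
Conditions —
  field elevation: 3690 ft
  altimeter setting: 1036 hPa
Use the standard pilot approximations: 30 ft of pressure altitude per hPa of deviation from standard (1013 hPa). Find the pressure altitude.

Pressure correction = (1013 − 1036) × 30 = -690 ft.
Pressure altitude = 3690 + (-690) = 3000 ft.

3000 ft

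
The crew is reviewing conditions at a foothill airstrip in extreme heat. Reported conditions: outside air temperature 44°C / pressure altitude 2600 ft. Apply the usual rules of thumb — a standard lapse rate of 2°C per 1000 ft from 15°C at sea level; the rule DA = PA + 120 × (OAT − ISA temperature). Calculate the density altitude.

6704 ft

ISA temperature at 2600 ft = 15 − 2 × (2600/1000) = 9.8°C.
ISA deviation = 44 − 9.8 = +34.2°C.
Density altitude = 2600 + 120 × (34.2) = 2600 + (+4104) = 6704 ft.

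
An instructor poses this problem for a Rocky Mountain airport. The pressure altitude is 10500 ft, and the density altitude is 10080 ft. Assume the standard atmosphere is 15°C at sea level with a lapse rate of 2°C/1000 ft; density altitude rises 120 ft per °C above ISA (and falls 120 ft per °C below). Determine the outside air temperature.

Density altitude − pressure altitude = 10080 − 10500 = -420 ft.
At 120 ft/°C that is an ISA deviation of -420/120 = -3.5°C.
ISA temperature at 10500 ft = 15 − 2 × (10500/1000) = -6°C.
OAT = ISA + deviation = -6 + (-3.5) = -9.5°C.

-9.5°C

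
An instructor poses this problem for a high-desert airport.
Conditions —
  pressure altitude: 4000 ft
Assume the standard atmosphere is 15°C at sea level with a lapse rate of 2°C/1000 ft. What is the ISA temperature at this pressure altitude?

7°C

ISA temperature = 15 − 2 × (4000/1000) = 15 − 8 = 7°C.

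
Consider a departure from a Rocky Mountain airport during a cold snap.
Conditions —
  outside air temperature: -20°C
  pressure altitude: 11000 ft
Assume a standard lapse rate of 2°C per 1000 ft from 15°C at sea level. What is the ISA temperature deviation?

ISA temperature at 11000 ft = 15 − 2 × (11000/1000) = -7°C.
Deviation = OAT − ISA = -20 − (-7) = -13°C.

ISA-13°C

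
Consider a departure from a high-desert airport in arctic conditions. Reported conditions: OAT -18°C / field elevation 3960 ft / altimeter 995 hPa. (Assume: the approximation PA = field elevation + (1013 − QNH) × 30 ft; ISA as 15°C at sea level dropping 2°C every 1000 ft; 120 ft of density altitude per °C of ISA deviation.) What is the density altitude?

1620 ft

Pressure altitude = 3960 + (1013 − 995) × 30 = 3960 + (+540) = 4500 ft.
ISA temperature at 4500 ft = 15 − 2 × (4500/1000) = 6°C.
ISA deviation = -18 − 6 = -24°C.
Density altitude = 4500 + 120 × (-24) = 1620 ft.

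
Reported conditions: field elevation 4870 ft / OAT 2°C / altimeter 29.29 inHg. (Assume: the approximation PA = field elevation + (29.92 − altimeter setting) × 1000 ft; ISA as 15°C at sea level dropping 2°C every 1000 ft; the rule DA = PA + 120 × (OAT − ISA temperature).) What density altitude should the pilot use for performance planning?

5260 ft

Pressure altitude = 4870 + (29.92 − 29.29) × 1000 = 4870 + (+630) = 5500 ft.
ISA temperature at 5500 ft = 15 − 2 × (5500/1000) = 4°C.
ISA deviation = 2 − 4 = -2°C.
Density altitude = 5500 + 120 × (-2) = 5260 ft.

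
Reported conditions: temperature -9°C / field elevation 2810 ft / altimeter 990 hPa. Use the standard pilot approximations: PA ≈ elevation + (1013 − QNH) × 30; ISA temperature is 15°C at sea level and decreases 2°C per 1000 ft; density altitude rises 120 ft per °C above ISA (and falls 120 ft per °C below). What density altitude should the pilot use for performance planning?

Pressure altitude = 2810 + (1013 − 990) × 30 = 2810 + (+690) = 3500 ft.
ISA temperature at 3500 ft = 15 − 2 × (3500/1000) = 8°C.
ISA deviation = -9 − 8 = -17°C.
Density altitude = 3500 + 120 × (-17) = 1460 ft.

1460 ft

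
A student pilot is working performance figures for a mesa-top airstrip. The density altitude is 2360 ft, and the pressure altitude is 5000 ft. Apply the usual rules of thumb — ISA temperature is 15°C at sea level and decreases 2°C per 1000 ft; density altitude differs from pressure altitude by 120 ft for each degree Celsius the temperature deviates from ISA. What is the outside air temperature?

-17°C

Density altitude − pressure altitude = 2360 − 5000 = -2640 ft.
At 120 ft/°C that is an ISA deviation of -2640/120 = -22°C.
ISA temperature at 5000 ft = 15 − 2 × (5000/1000) = 5°C.
OAT = ISA + deviation = 5 + (-22) = -17°C.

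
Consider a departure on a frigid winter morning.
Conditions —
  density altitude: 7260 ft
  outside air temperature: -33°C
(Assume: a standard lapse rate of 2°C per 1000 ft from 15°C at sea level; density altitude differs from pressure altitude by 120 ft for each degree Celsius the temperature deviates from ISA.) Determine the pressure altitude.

10500 ft

DA = PA + 120 × (OAT − (15 − 2·PA/1000)) = PA + 120·OAT − 1800 + 0.24·PA = 1.24·PA + 120·OAT − 1800.
So 1.24·PA = 7260 − 120 × (-33) + 1800 = 13020.
PA = 13020 / 1.24 = 10500 ft.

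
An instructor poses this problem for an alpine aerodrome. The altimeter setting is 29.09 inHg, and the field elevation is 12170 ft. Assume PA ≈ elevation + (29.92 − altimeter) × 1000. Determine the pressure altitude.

Pressure correction = (29.92 − 29.09) × 1000 = +830 ft.
Pressure altitude = 12170 + (+830) = 13000 ft.

13000 ft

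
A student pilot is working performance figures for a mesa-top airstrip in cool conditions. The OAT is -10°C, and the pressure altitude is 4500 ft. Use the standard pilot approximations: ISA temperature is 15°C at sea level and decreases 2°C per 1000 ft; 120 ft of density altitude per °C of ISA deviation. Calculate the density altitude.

2580 ft

ISA temperature at 4500 ft = 15 − 2 × (4500/1000) = 6°C.
ISA deviation = -10 − 6 = -16°C.
Density altitude = 4500 + 120 × (-16) = 4500 + (-1920) = 2580 ft.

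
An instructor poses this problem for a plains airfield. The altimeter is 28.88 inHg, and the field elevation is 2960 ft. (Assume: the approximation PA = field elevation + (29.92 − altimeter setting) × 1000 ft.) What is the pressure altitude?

Pressure correction = (29.92 − 28.88) × 1000 = +1040 ft.
Pressure altitude = 2960 + (+1040) = 4000 ft.

4000 ft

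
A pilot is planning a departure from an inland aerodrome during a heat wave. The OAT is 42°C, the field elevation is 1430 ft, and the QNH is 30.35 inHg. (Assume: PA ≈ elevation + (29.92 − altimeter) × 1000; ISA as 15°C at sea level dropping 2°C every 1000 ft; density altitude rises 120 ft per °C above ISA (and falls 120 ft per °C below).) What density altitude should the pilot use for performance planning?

Pressure altitude = 1430 + (29.92 − 30.35) × 1000 = 1430 + (-430) = 1000 ft.
ISA temperature at 1000 ft = 15 − 2 × (1000/1000) = 13°C.
ISA deviation = 42 − 13 = +29°C.
Density altitude = 1000 + 120 × (29) = 4480 ft.

4480 ft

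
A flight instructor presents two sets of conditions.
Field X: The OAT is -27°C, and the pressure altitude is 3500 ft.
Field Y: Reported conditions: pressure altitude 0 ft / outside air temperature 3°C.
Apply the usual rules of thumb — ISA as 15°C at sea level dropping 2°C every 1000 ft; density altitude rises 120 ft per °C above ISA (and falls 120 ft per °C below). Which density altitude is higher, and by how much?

Field X: ISA temp = 8°C, deviation -35°C, DA = 3500 + 120 × (-35) = -700 ft.
Field Y: ISA temp = 15°C, deviation -12°C, DA = 0 + 120 × (-12) = -1440 ft.
Field X is higher by -700 − (-1440) = 740 ft.

Field X by 740 ft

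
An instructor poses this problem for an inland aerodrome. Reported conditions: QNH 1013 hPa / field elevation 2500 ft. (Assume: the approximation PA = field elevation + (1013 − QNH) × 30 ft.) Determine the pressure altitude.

2500 ft

Pressure correction = (1013 − 1013) × 30 = 0 ft.
Pressure altitude = 2500 + (0) = 2500 ft.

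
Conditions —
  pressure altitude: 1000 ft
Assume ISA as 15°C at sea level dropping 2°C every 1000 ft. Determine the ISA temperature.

13°C

ISA temperature = 15 − 2 × (1000/1000) = 15 − 2 = 13°C.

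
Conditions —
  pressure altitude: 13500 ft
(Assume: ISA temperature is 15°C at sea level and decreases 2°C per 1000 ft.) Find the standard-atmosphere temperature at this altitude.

-12°C

ISA temperature = 15 − 2 × (13500/1000) = 15 − 27 = -12°C.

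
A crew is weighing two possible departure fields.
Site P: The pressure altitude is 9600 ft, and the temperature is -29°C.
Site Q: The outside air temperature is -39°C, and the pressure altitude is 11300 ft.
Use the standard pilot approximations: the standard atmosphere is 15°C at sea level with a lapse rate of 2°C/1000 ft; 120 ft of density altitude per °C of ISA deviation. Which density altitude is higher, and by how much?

Site P: ISA temp = -4.2°C, deviation -24.8°C, DA = 9600 + 120 × (-24.8) = 6624 ft.
Site Q: ISA temp = -7.6°C, deviation -31.4°C, DA = 11300 + 120 × (-31.4) = 7532 ft.
Site Q is higher by 7532 − 6624 = 908 ft.

Site Q by 908 ft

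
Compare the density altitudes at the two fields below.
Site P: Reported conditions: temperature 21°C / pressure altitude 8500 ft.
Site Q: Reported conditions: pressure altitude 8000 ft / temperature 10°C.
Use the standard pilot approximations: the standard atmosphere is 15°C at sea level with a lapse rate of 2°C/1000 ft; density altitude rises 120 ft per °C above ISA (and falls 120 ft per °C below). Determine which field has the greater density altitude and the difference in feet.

Site P: ISA temp = -2°C, deviation +23°C, DA = 8500 + 120 × 23 = 11260 ft.
Site Q: ISA temp = -1°C, deviation +11°C, DA = 8000 + 120 × 11 = 9320 ft.
Site P is higher by 11260 − 9320 = 1940 ft.

Site P by 1940 ft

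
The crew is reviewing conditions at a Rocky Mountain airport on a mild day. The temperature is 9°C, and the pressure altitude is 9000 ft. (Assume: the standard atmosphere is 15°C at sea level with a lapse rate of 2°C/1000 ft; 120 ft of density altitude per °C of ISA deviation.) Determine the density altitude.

ISA temperature at 9000 ft = 15 − 2 × (9000/1000) = -3°C.
ISA deviation = 9 − (-3) = +12°C.
Density altitude = 9000 + 120 × (12) = 9000 + (+1440) = 10440 ft.

10440 ft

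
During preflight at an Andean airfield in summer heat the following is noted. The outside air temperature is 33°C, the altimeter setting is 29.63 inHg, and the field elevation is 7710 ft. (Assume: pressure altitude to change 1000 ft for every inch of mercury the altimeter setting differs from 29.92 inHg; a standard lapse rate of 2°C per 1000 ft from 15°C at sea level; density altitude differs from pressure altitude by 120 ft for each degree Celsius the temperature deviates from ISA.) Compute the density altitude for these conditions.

12080 ft

Pressure altitude = 7710 + (29.92 − 29.63) × 1000 = 7710 + (+290) = 8000 ft.
ISA temperature at 8000 ft = 15 − 2 × (8000/1000) = -1°C.
ISA deviation = 33 − (-1) = +34°C.
Density altitude = 8000 + 120 × (34) = 12080 ft.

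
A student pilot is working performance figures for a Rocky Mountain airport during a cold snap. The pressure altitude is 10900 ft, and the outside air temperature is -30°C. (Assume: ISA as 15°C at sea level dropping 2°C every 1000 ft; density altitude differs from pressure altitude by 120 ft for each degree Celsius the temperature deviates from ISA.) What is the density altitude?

8116 ft

ISA temperature at 10900 ft = 15 − 2 × (10900/1000) = -6.8°C.
ISA deviation = -30 − (-6.8) = -23.2°C.
Density altitude = 10900 + 120 × (-23.2) = 10900 + (-2784) = 8116 ft.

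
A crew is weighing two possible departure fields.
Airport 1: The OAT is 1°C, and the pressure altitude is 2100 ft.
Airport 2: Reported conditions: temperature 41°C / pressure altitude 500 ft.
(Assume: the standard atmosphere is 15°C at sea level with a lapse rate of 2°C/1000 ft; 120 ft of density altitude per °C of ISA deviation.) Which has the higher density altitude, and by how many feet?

Airport 2 by 2816 ft

Airport 1: ISA temp = 10.8°C, deviation -9.8°C, DA = 2100 + 120 × (-9.8) = 924 ft.
Airport 2: ISA temp = 14°C, deviation +27°C, DA = 500 + 120 × 27 = 3740 ft.
Airport 2 is higher by 3740 − 924 = 2816 ft.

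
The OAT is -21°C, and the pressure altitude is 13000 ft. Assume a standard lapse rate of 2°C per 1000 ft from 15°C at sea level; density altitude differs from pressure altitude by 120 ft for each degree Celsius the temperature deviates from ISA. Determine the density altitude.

11800 ft

ISA temperature at 13000 ft = 15 − 2 × (13000/1000) = -11°C.
ISA deviation = -21 − (-11) = -10°C.
Density altitude = 13000 + 120 × (-10) = 13000 + (-1200) = 11800 ft.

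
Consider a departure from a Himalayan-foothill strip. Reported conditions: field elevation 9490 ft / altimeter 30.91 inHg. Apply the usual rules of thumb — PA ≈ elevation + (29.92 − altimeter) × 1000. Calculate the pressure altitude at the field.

8500 ft

Pressure correction = (29.92 − 30.91) × 1000 = -990 ft.
Pressure altitude = 9490 + (-990) = 8500 ft.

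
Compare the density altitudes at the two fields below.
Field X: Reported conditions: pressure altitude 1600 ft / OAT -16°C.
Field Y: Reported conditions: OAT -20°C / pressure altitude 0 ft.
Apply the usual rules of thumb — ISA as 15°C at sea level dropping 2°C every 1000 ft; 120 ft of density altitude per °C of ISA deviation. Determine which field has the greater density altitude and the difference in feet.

Field X by 2464 ft

Field X: ISA temp = 11.8°C, deviation -27.8°C, DA = 1600 + 120 × (-27.8) = -1736 ft.
Field Y: ISA temp = 15°C, deviation -35°C, DA = 0 + 120 × (-35) = -4200 ft.
Field X is higher by -1736 − (-4200) = 2464 ft.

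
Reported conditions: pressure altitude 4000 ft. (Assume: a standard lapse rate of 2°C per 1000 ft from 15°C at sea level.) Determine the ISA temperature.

7°C

ISA temperature = 15 − 2 × (4000/1000) = 15 − 8 = 7°C.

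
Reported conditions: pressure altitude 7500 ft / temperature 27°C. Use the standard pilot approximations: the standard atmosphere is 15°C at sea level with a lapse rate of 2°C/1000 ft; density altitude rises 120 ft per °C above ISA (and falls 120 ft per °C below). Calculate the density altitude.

ISA temperature at 7500 ft = 15 − 2 × (7500/1000) = 0°C.
ISA deviation = 27 − 0 = +27°C.
Density altitude = 7500 + 120 × (27) = 7500 + (+3240) = 10740 ft.

10740 ft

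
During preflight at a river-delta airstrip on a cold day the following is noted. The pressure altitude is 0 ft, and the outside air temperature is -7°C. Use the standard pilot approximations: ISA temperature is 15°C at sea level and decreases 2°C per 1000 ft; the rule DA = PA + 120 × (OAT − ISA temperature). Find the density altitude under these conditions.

-2640 ft

ISA temperature at 0 ft = 15 − 2 × (0/1000) = 15°C.
ISA deviation = -7 − 15 = -22°C.
Density altitude = 0 + 120 × (-22) = 0 + (-2640) = -2640 ft.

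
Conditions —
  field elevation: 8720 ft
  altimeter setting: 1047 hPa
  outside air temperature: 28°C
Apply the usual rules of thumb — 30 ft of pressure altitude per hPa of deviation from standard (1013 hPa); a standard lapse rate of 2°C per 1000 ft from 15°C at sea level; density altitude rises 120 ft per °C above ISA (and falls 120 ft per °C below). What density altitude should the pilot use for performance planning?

11108 ft

Pressure altitude = 8720 + (1013 − 1047) × 30 = 8720 + (-1020) = 7700 ft.
ISA temperature at 7700 ft = 15 − 2 × (7700/1000) = -0.4°C.
ISA deviation = 28 − (-0.4) = +28.4°C.
Density altitude = 7700 + 120 × (28.4) = 11108 ft.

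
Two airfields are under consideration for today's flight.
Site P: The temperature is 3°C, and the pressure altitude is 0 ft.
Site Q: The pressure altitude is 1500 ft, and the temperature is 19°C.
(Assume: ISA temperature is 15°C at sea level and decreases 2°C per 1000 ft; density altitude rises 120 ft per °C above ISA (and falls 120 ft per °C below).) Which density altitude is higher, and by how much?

Site Q by 3780 ft

Site P: ISA temp = 15°C, deviation -12°C, DA = 0 + 120 × (-12) = -1440 ft.
Site Q: ISA temp = 12°C, deviation +7°C, DA = 1500 + 120 × 7 = 2340 ft.
Site Q is higher by 2340 − (-1440) = 3780 ft.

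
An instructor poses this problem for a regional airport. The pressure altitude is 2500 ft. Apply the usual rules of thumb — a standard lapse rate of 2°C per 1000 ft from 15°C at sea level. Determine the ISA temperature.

10°C

ISA temperature = 15 − 2 × (2500/1000) = 15 − 5 = 10°C.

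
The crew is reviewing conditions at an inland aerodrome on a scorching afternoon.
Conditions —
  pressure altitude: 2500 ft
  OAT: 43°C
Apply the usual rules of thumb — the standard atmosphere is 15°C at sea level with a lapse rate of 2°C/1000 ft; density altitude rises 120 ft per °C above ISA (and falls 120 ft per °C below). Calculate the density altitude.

ISA temperature at 2500 ft = 15 − 2 × (2500/1000) = 10°C.
ISA deviation = 43 − 10 = +33°C.
Density altitude = 2500 + 120 × (33) = 2500 + (+3960) = 6460 ft.

6460 ft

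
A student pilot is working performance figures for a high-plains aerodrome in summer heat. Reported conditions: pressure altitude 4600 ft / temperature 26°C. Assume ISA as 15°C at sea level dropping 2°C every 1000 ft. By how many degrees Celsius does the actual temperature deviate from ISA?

ISA temperature at 4600 ft = 15 − 2 × (4600/1000) = 5.8°C.
Deviation = OAT − ISA = 26 − 5.8 = +20.2°C.

ISA+20.2°C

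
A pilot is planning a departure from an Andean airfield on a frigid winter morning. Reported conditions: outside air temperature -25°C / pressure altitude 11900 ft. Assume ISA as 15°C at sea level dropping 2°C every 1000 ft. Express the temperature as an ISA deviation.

ISA-16.2°C

ISA temperature at 11900 ft = 15 − 2 × (11900/1000) = -8.8°C.
Deviation = OAT − ISA = -25 − (-8.8) = -16.2°C.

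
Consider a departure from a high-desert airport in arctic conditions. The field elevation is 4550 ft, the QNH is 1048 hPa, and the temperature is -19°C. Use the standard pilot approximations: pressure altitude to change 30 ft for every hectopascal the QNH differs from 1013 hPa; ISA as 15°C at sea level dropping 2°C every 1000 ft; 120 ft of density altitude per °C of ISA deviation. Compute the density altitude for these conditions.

Pressure altitude = 4550 + (1013 − 1048) × 30 = 4550 + (-1050) = 3500 ft.
ISA temperature at 3500 ft = 15 − 2 × (3500/1000) = 8°C.
ISA deviation = -19 − 8 = -27°C.
Density altitude = 3500 + 120 × (-27) = 260 ft.

260 ft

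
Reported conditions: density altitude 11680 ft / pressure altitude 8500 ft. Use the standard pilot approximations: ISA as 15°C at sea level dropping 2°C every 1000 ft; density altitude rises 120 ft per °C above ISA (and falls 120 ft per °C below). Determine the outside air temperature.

24.5°C

Density altitude − pressure altitude = 11680 − 8500 = +3180 ft.
At 120 ft/°C that is an ISA deviation of 3180/120 = +26.5°C.
ISA temperature at 8500 ft = 15 − 2 × (8500/1000) = -2°C.
OAT = ISA + deviation = -2 + (+26.5) = 24.5°C.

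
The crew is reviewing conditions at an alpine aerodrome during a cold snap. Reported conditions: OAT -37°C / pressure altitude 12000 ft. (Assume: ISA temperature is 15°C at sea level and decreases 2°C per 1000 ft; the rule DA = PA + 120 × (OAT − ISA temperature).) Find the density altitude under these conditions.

ISA temperature at 12000 ft = 15 − 2 × (12000/1000) = -9°C.
ISA deviation = -37 − (-9) = -28°C.
Density altitude = 12000 + 120 × (-28) = 12000 + (-3360) = 8640 ft.

8640 ft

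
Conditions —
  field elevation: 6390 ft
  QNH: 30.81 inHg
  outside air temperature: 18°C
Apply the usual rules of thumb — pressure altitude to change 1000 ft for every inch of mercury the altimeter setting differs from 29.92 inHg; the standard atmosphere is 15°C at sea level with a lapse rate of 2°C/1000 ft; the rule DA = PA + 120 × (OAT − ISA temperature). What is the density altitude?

Pressure altitude = 6390 + (29.92 − 30.81) × 1000 = 6390 + (-890) = 5500 ft.
ISA temperature at 5500 ft = 15 − 2 × (5500/1000) = 4°C.
ISA deviation = 18 − 4 = +14°C.
Density altitude = 5500 + 120 × (14) = 7180 ft.

7180 ft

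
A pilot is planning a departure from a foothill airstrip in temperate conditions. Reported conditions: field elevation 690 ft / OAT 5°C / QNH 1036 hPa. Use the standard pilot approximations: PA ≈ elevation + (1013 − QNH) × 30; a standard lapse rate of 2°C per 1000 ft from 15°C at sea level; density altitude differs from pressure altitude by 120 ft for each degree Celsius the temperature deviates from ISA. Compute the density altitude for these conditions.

Pressure altitude = 690 + (1013 − 1036) × 30 = 690 + (-690) = 0 ft.
ISA temperature at 0 ft = 15 − 2 × (0/1000) = 15°C.
ISA deviation = 5 − 15 = -10°C.
Density altitude = 0 + 120 × (-10) = -1200 ft.

-1200 ft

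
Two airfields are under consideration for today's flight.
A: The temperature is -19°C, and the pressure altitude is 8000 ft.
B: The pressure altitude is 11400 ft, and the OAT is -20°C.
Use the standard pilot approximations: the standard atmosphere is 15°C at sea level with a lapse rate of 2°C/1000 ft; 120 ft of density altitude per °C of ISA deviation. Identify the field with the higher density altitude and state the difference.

B by 4096 ft

A: ISA temp = -1°C, deviation -18°C, DA = 8000 + 120 × (-18) = 5840 ft.
B: ISA temp = -7.8°C, deviation -12.2°C, DA = 11400 + 120 × (-12.2) = 9936 ft.
B is higher by 9936 − 5840 = 4096 ft.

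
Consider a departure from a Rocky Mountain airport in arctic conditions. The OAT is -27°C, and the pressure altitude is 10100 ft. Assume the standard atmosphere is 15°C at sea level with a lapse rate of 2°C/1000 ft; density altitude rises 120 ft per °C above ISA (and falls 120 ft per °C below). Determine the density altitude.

7484 ft

ISA temperature at 10100 ft = 15 − 2 × (10100/1000) = -5.2°C.
ISA deviation = -27 − (-5.2) = -21.8°C.
Density altitude = 10100 + 120 × (-21.8) = 10100 + (-2616) = 7484 ft.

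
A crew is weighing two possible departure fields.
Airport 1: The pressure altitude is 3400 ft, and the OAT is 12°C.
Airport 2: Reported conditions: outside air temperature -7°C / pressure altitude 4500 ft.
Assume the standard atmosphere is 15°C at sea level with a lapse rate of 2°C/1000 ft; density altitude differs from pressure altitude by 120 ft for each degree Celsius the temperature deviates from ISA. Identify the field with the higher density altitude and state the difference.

Airport 1 by 916 ft

Airport 1: ISA temp = 8.2°C, deviation +3.8°C, DA = 3400 + 120 × 3.8 = 3856 ft.
Airport 2: ISA temp = 6°C, deviation -13°C, DA = 4500 + 120 × (-13) = 2940 ft.
Airport 1 is higher by 3856 − 2940 = 916 ft.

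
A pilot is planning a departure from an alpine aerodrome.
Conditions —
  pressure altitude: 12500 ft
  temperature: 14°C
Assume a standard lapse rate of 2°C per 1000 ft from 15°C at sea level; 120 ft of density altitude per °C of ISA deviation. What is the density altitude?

ISA temperature at 12500 ft = 15 − 2 × (12500/1000) = -10°C.
ISA deviation = 14 − (-10) = +24°C.
Density altitude = 12500 + 120 × (24) = 12500 + (+2880) = 15380 ft.

15380 ft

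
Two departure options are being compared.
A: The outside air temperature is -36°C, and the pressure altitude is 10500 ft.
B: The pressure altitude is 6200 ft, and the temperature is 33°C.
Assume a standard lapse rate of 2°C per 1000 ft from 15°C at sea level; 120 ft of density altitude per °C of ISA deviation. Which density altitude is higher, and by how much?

B by 2948 ft

A: ISA temp = -6°C, deviation -30°C, DA = 10500 + 120 × (-30) = 6900 ft.
B: ISA temp = 2.6°C, deviation +30.4°C, DA = 6200 + 120 × 30.4 = 9848 ft.
B is higher by 9848 − 6900 = 2948 ft.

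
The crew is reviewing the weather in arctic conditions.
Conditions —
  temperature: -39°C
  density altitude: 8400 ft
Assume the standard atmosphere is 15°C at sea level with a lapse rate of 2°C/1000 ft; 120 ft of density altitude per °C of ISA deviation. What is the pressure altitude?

12000 ft

DA = PA + 120 × (OAT − (15 − 2·PA/1000)) = PA + 120·OAT − 1800 + 0.24·PA = 1.24·PA + 120·OAT − 1800.
So 1.24·PA = 8400 − 120 × (-39) + 1800 = 14880.
PA = 14880 / 1.24 = 12000 ft.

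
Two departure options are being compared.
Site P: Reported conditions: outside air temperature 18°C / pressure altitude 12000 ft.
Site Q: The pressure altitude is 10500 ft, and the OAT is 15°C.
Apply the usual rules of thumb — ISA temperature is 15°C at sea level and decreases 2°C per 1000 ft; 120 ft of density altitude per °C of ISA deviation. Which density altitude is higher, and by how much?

Site P: ISA temp = -9°C, deviation +27°C, DA = 12000 + 120 × 27 = 15240 ft.
Site Q: ISA temp = -6°C, deviation +21°C, DA = 10500 + 120 × 21 = 13020 ft.
Site P is higher by 15240 − 13020 = 2220 ft.

Site P by 2220 ft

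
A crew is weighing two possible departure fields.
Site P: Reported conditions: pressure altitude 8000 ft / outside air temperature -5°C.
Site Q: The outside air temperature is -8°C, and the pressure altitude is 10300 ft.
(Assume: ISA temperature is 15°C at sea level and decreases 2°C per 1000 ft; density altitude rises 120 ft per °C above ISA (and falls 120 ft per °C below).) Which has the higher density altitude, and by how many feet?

Site P: ISA temp = -1°C, deviation -4°C, DA = 8000 + 120 × (-4) = 7520 ft.
Site Q: ISA temp = -5.6°C, deviation -2.4°C, DA = 10300 + 120 × (-2.4) = 10012 ft.
Site Q is higher by 10012 − 7520 = 2492 ft.

Site Q by 2492 ft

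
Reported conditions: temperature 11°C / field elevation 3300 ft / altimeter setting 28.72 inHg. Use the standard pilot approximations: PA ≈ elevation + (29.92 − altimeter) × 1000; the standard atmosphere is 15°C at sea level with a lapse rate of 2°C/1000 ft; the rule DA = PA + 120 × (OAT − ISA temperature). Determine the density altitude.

5100 ft

Pressure altitude = 3300 + (29.92 − 28.72) × 1000 = 3300 + (+1200) = 4500 ft.
ISA temperature at 4500 ft = 15 − 2 × (4500/1000) = 6°C.
ISA deviation = 11 − 6 = +5°C.
Density altitude = 4500 + 120 × (5) = 5100 ft.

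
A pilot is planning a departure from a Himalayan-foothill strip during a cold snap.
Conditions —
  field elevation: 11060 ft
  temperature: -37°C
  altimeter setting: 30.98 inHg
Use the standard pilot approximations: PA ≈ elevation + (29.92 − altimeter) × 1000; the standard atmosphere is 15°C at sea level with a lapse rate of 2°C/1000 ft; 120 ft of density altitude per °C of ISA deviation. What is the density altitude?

6160 ft

Pressure altitude = 11060 + (29.92 − 30.98) × 1000 = 11060 + (-1060) = 10000 ft.
ISA temperature at 10000 ft = 15 − 2 × (10000/1000) = -5°C.
ISA deviation = -37 − (-5) = -32°C.
Density altitude = 10000 + 120 × (-32) = 6160 ft.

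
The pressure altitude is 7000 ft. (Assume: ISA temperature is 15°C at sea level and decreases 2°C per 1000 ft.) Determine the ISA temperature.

1°C

ISA temperature = 15 − 2 × (7000/1000) = 15 − 14 = 1°C.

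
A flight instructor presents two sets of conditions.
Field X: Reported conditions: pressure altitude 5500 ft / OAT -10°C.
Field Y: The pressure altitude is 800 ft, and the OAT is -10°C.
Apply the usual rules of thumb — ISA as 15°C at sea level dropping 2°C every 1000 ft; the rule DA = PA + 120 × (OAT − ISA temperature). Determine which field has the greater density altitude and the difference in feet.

Field X: ISA temp = 4°C, deviation -14°C, DA = 5500 + 120 × (-14) = 3820 ft.
Field Y: ISA temp = 13.4°C, deviation -23.4°C, DA = 800 + 120 × (-23.4) = -2008 ft.
Field X is higher by 3820 − (-2008) = 5828 ft.

Field X by 5828 ft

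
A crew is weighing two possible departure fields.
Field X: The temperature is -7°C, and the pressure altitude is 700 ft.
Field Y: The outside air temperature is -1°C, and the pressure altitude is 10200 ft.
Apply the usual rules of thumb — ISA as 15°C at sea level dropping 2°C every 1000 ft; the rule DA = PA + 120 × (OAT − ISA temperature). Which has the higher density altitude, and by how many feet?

Field Y by 12500 ft

Field X: ISA temp = 13.6°C, deviation -20.6°C, DA = 700 + 120 × (-20.6) = -1772 ft.
Field Y: ISA temp = -5.4°C, deviation +4.4°C, DA = 10200 + 120 × 4.4 = 10728 ft.
Field Y is higher by 10728 − (-1772) = 12500 ft.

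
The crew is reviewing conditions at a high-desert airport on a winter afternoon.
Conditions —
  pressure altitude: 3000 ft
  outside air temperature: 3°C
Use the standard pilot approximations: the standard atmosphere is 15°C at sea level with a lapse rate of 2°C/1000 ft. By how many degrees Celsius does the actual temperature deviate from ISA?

ISA temperature at 3000 ft = 15 − 2 × (3000/1000) = 9°C.
Deviation = OAT − ISA = 3 − 9 = -6°C.

ISA-6°C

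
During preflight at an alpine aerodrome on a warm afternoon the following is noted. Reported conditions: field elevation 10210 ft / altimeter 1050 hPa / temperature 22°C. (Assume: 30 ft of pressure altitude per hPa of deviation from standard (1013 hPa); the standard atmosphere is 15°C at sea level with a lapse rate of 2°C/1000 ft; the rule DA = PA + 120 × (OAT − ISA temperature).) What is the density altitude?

Pressure altitude = 10210 + (1013 − 1050) × 30 = 10210 + (-1110) = 9100 ft.
ISA temperature at 9100 ft = 15 − 2 × (9100/1000) = -3.2°C.
ISA deviation = 22 − (-3.2) = +25.2°C.
Density altitude = 9100 + 120 × (25.2) = 12124 ft.

12124 ft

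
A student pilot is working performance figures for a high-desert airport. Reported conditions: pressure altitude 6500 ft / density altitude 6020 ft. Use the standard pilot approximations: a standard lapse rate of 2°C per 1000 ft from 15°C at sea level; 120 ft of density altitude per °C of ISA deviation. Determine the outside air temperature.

Density altitude − pressure altitude = 6020 − 6500 = -480 ft.
At 120 ft/°C that is an ISA deviation of -480/120 = -4°C.
ISA temperature at 6500 ft = 15 − 2 × (6500/1000) = 2°C.
OAT = ISA + deviation = 2 + (-4) = -2°C.

-2°C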